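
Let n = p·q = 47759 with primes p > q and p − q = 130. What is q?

163

Since p = q + 130, we have 47759 = q(q + 130), so q² + 130q − 47759 = 0.
Discriminant: 130² + 4·47759 = 16900 + 191036 = 207936; √207936 = 456.
q = (−130 + 456)/2 = 163, and p = q + 130 = 293.
Check: 163 · 293 = 47759.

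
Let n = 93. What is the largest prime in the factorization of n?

93 = 3 · 31
31 is prime.
So 93 = 3 · 31; the largest prime factor is 31.

31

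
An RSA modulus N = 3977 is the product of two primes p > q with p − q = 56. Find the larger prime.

Since p = q + 56, we have 3977 = q(q + 56), so q² + 56q − 3977 = 0.
Discriminant: 56² + 4·3977 = 3136 + 15908 = 19044; √19044 = 138.
q = (−56 + 138)/2 = 41, and p = q + 56 = 97.
Check: 41 · 97 = 3977.

97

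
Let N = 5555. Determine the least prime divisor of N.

5555 is odd.
Digit sum 20, not divisible by 3.
Ends in 5: divisible by 5.

5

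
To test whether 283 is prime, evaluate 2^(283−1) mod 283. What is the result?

2^1 ≡ 2 (mod 283)
2^2 ≡ 2^2 = 4 ≡ 4 (mod 283)
2^4 ≡ 4^2 = 16 ≡ 16 (mod 283)
2^8 ≡ 16^2 = 256 ≡ 256 (mod 283)
2^16 ≡ 256^2 = 65536 ≡ 163 (mod 283)
2^32 ≡ 163^2 = 26569 ≡ 250 (mod 283)
2^64 ≡ 250^2 = 62500 ≡ 240 (mod 283)
2^128 ≡ 240^2 = 57600 ≡ 151 (mod 283)
2^256 ≡ 151^2 = 22801 ≡ 161 (mod 283)
282 = 256 + 16 + 8 + 2 in binary powers of 2.
So 2^282 ≡ 161 · 163 · 256 · 4 ≡ 1 (mod 283).
Since the result is 1, base 2 gives no evidence that 283 is composite.

1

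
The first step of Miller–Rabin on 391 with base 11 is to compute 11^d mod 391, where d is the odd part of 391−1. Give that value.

107

391 − 1 = 390 = 2^1 · 195, so d = 195.
11^1 ≡ 11 (mod 391)
11^2 ≡ 11^2 = 121 ≡ 121 (mod 391)
11^4 ≡ 121^2 = 14641 ≡ 174 (mod 391)
11^8 ≡ 174^2 = 30276 ≡ 169 (mod 391)
11^16 ≡ 169^2 = 28561 ≡ 18 (mod 391)
11^32 ≡ 18^2 = 324 ≡ 324 (mod 391)
11^64 ≡ 324^2 = 104976 ≡ 188 (mod 391)
11^128 ≡ 188^2 = 35344 ≡ 154 (mod 391)
195 = 128 + 64 + 2 + 1 in binary powers of 2.
So 11^195 ≡ 154 · 188 · 121 · 11 ≡ 107 (mod 391).
Squaring chain: 107; never reaches −1, so base 11 is a Miller–Rabin witness that 391 is composite.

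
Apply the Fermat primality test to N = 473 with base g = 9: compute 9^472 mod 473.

444

9^1 ≡ 9 (mod 473)
9^2 ≡ 9^2 = 81 ≡ 81 (mod 473)
9^4 ≡ 81^2 = 6561 ≡ 412 (mod 473)
9^8 ≡ 412^2 = 169744 ≡ 410 (mod 473)
9^16 ≡ 410^2 = 168100 ≡ 185 (mod 473)
9^32 ≡ 185^2 = 34225 ≡ 169 (mod 473)
9^64 ≡ 169^2 = 28561 ≡ 181 (mod 473)
9^128 ≡ 181^2 = 32761 ≡ 124 (mod 473)
9^256 ≡ 124^2 = 15376 ≡ 240 (mod 473)
472 = 256 + 128 + 64 + 16 + 8 in binary powers of 2.
So 9^472 ≡ 240 · 124 · 181 · 185 · 410 ≡ 444 (mod 473).
Since 444 ≠ 1, base 9 is a Fermat witness: 473 is composite.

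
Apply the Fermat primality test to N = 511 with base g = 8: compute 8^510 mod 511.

8^1 ≡ 8 (mod 511)
8^2 ≡ 8^2 = 64 ≡ 64 (mod 511)
8^4 ≡ 64^2 = 4096 ≡ 8 (mod 511)
8^8 ≡ 8^2 = 64 ≡ 64 (mod 511)
8^16 ≡ 64^2 = 4096 ≡ 8 (mod 511)
8^32 ≡ 8^2 = 64 ≡ 64 (mod 511)
8^64 ≡ 64^2 = 4096 ≡ 8 (mod 511)
8^128 ≡ 8^2 = 64 ≡ 64 (mod 511)
8^256 ≡ 64^2 = 4096 ≡ 8 (mod 511)
510 = 256 + 128 + 64 + 32 + 16 + 8 + 4 + 2 in binary powers of 2.
So 8^510 ≡ 8 · 64 · 8 · 64 · 8 · 64 · 8 · 64 ≡ 1 (mod 511).
Since the result is 1, base 8 gives no evidence that 511 is composite.

1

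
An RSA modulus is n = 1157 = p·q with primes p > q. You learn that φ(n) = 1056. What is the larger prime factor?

φ(n) = (p−1)(q−1) = n − (p+q) + 1, so p + q = 1157 − 1056 + 1 = 102.
p and q are the roots of t² − 102t + 1157 = 0.
Discriminant: 102² − 4·1157 = 10404 − 4628 = 5776; √5776 = 76.
q = (102 − 76)/2 = 13, p = (102 + 76)/2 = 89.
Check: 13 · 89 = 1157.

89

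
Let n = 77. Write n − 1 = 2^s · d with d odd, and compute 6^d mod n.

77 − 1 = 76 = 2^2 · 19, so d = 19.
6^1 ≡ 6 (mod 77)
6^2 ≡ 6^2 = 36 ≡ 36 (mod 77)
6^4 ≡ 36^2 = 1296 ≡ 64 (mod 77)
6^8 ≡ 64^2 = 4096 ≡ 15 (mod 77)
6^16 ≡ 15^2 = 225 ≡ 71 (mod 77)
19 = 16 + 2 + 1 in binary powers of 2.
So 6^19 ≡ 71 · 36 · 6 ≡ 13 (mod 77).
Squaring chain: 13 → 15; never reaches −1, so base 6 is a Miller–Rabin witness that 77 is composite.

13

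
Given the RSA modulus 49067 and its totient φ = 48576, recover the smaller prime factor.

139

φ(n) = (p−1)(q−1) = n − (p+q) + 1, so p + q = 49067 − 48576 + 1 = 492.
p and q are the roots of t² − 492t + 49067 = 0.
Discriminant: 492² − 4·49067 = 242064 − 196268 = 45796; √45796 = 214.
q = (492 − 214)/2 = 139, p = (492 + 214)/2 = 353.
Check: 139 · 353 = 49067.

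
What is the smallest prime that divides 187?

11

187 is odd.
Digit sum 16, not divisible by 3.
Ends in 7: not divisible by 5.
7: 187 = 7·26 + 5
11: 187 = 11·17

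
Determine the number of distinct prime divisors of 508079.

508079 = 11^2 · 4199
4199 = 13 · 323
323 = 17 · 19
508079 = 11^2 · 13 · 17 · 19, which has 4 distinct prime factors.

4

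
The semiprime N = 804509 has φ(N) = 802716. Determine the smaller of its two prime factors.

887

φ(n) = (p−1)(q−1) = n − (p+q) + 1, so p + q = 804509 − 802716 + 1 = 1794.
p and q are the roots of t² − 1794t + 804509 = 0.
Discriminant: 1794² − 4·804509 = 3218436 − 3218036 = 400; √400 = 20.
q = (1794 − 20)/2 = 887, p = (1794 + 20)/2 = 907.
Check: 887 · 907 = 804509.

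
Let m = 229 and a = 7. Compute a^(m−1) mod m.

1

7^1 ≡ 7 (mod 229)
7^2 ≡ 7^2 = 49 ≡ 49 (mod 229)
7^4 ≡ 49^2 = 2401 ≡ 111 (mod 229)
7^8 ≡ 111^2 = 12321 ≡ 184 (mod 229)
7^16 ≡ 184^2 = 33856 ≡ 193 (mod 229)
7^32 ≡ 193^2 = 37249 ≡ 151 (mod 229)
7^64 ≡ 151^2 = 22801 ≡ 130 (mod 229)
7^128 ≡ 130^2 = 16900 ≡ 183 (mod 229)
228 = 128 + 64 + 32 + 4 in binary powers of 2.
So 7^228 ≡ 183 · 130 · 151 · 111 ≡ 1 (mod 229).
Since the result is 1, base 7 gives no evidence that 229 is composite.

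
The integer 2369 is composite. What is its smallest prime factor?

23

2369 is odd.
Digit sum 20, not divisible by 3.
Ends in 9: not divisible by 5.
7: 2369 = 7·338 + 3
11: 2369 = 11·215 + 4
13: 2369 = 13·182 + 3
17: 2369 = 17·139 + 6
19: 2369 = 19·124 + 13
23: 2369 = 23·103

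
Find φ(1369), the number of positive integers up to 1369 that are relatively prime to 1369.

1332

Factor: 1369 = 37^2.
φ(1369) = 37^1·(37−1) = 1332.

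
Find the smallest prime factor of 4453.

61

4453 is odd.
Digit sum 16, not divisible by 3.
Ends in 3: not divisible by 5.
7: 4453 = 7·636 + 1
11: 4453 = 11·404 + 9
13: 4453 = 13·342 + 7
17: 4453 = 17·261 + 16
19: 4453 = 19·234 + 7
23: 4453 = 23·193 + 14
29: 4453 = 29·153 + 16
31: 4453 = 31·143 + 20
37: 4453 = 37·120 + 13
41: 4453 = 41·108 + 25
43: 4453 = 43·103 + 24
47: 4453 = 47·94 + 35
53: 4453 = 53·84 + 1
59: 4453 = 59·75 + 28
61: 4453 = 61·73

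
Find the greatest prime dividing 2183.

2183 = 37 · 59
59 is prime.
So 2183 = 37 · 59; the largest prime factor is 59.

59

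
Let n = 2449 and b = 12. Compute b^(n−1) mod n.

907

12^1 ≡ 12 (mod 2449)
12^2 ≡ 12^2 = 144 ≡ 144 (mod 2449)
12^4 ≡ 144^2 = 20736 ≡ 1144 (mod 2449)
12^8 ≡ 1144^2 = 1308736 ≡ 970 (mod 2449)
12^16 ≡ 970^2 = 940900 ≡ 484 (mod 2449)
12^32 ≡ 484^2 = 234256 ≡ 1601 (mod 2449)
12^64 ≡ 1601^2 = 2563201 ≡ 1547 (mod 2449)
12^128 ≡ 1547^2 = 2393209 ≡ 536 (mod 2449)
12^256 ≡ 536^2 = 287296 ≡ 763 (mod 2449)
12^512 ≡ 763^2 = 582169 ≡ 1756 (mod 2449)
12^1024 ≡ 1756^2 = 3083536 ≡ 245 (mod 2449)
12^2048 ≡ 245^2 = 60025 ≡ 1249 (mod 2449)
2448 = 2048 + 256 + 128 + 16 in binary powers of 2.
So 12^2448 ≡ 1249 · 763 · 536 · 484 ≡ 907 (mod 2449).
Since 907 ≠ 1, base 12 is a Fermat witness: 2449 is composite.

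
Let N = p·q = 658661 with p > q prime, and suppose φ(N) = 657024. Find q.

709

φ(n) = (p−1)(q−1) = n − (p+q) + 1, so p + q = 658661 − 657024 + 1 = 1638.
p and q are the roots of t² − 1638t + 658661 = 0.
Discriminant: 1638² − 4·658661 = 2683044 − 2634644 = 48400; √48400 = 220.
q = (1638 − 220)/2 = 709, p = (1638 + 220)/2 = 929.
Check: 709 · 929 = 658661.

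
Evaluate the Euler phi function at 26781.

17472

Factor: 26781 = 3 · 79 · 113.
φ(26781) = (3−1) · (79−1) · (113−1) = 2 · 78 · 112 = 17472.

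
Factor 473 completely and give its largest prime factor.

43

473 = 11 · 43
43 is prime.
So 473 = 11 · 43; the largest prime factor is 43.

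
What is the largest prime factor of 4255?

4255 = 5 · 851
851 = 23 · 37
37 is prime.
So 4255 = 5 · 23 · 37; the largest prime factor is 37.

37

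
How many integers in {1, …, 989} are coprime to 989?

Factor: 989 = 23 · 43.
φ(989) = (23−1) · (43−1) = 22 · 42 = 924.

924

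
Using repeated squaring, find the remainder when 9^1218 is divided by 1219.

289

9^1 ≡ 9 (mod 1219)
9^2 ≡ 9^2 = 81 ≡ 81 (mod 1219)
9^4 ≡ 81^2 = 6561 ≡ 466 (mod 1219)
9^8 ≡ 466^2 = 217156 ≡ 174 (mod 1219)
9^16 ≡ 174^2 = 30276 ≡ 1020 (mod 1219)
9^32 ≡ 1020^2 = 1040400 ≡ 593 (mod 1219)
9^64 ≡ 593^2 = 351649 ≡ 577 (mod 1219)
9^128 ≡ 577^2 = 332929 ≡ 142 (mod 1219)
9^256 ≡ 142^2 = 20164 ≡ 660 (mod 1219)
9^512 ≡ 660^2 = 435600 ≡ 417 (mod 1219)
9^1024 ≡ 417^2 = 173889 ≡ 791 (mod 1219)
1218 = 1024 + 128 + 64 + 2 in binary powers of 2.
So 9^1218 ≡ 791 · 142 · 577 · 81 ≡ 289 (mod 1219).
Since 289 ≠ 1, base 9 is a Fermat witness: 1219 is composite.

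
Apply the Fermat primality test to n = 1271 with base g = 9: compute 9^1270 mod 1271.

9^1 ≡ 9 (mod 1271)
9^2 ≡ 9^2 = 81 ≡ 81 (mod 1271)
9^4 ≡ 81^2 = 6561 ≡ 206 (mod 1271)
9^8 ≡ 206^2 = 42436 ≡ 493 (mod 1271)
9^16 ≡ 493^2 = 243049 ≡ 288 (mod 1271)
9^32 ≡ 288^2 = 82944 ≡ 329 (mod 1271)
9^64 ≡ 329^2 = 108241 ≡ 206 (mod 1271)
9^128 ≡ 206^2 = 42436 ≡ 493 (mod 1271)
9^256 ≡ 493^2 = 243049 ≡ 288 (mod 1271)
9^512 ≡ 288^2 = 82944 ≡ 329 (mod 1271)
9^1024 ≡ 329^2 = 108241 ≡ 206 (mod 1271)
1270 = 1024 + 128 + 64 + 32 + 16 + 4 + 2 in binary powers of 2.
So 9^1270 ≡ 206 · 493 · 206 · 329 · 288 · 206 · 81 ≡ 532 (mod 1271).
Since 532 ≠ 1, base 9 is a Fermat witness: 1271 is composite.

532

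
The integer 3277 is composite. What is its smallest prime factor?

29

3277 is odd.
Digit sum 19, not divisible by 3.
Ends in 7: not divisible by 5.
7: 3277 = 7·468 + 1
11: 3277 = 11·297 + 10
13: 3277 = 13·252 + 1
17: 3277 = 17·192 + 13
19: 3277 = 19·172 + 9
23: 3277 = 23·142 + 11
29: 3277 = 29·113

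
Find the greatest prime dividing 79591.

71

79591 = 19 · 4189
4189 = 59 · 71
71 is prime.
So 79591 = 19 · 59 · 71; the largest prime factor is 71.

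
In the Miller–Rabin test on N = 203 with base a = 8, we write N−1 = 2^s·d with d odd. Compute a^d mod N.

203 − 1 = 202 = 2^1 · 101, so d = 101.
8^1 ≡ 8 (mod 203)
8^2 ≡ 8^2 = 64 ≡ 64 (mod 203)
8^4 ≡ 64^2 = 4096 ≡ 36 (mod 203)
8^8 ≡ 36^2 = 1296 ≡ 78 (mod 203)
8^16 ≡ 78^2 = 6084 ≡ 197 (mod 203)
8^32 ≡ 197^2 = 38809 ≡ 36 (mod 203)
8^64 ≡ 36^2 = 1296 ≡ 78 (mod 203)
101 = 64 + 32 + 4 + 1 in binary powers of 2.
So 8^101 ≡ 78 · 36 · 36 · 8 ≡ 155 (mod 203).
Squaring chain: 155; never reaches −1, so base 8 is a Miller–Rabin witness that 203 is composite.

155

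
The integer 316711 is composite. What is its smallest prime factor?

316711 is odd.
Digit sum 19, not divisible by 3.
Ends in 1: not divisible by 5.
7: 316711 = 7·45244 + 3
11: 316711 = 11·28791 + 10
13: 316711 = 13·24362 + 5
17: 316711 = 17·18630 + 1
19: 316711 = 19·16669

19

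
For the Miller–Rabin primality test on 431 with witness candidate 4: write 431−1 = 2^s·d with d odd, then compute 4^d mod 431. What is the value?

1

431 − 1 = 430 = 2^1 · 215, so d = 215.
4^1 ≡ 4 (mod 431)
4^2 ≡ 4^2 = 16 ≡ 16 (mod 431)
4^4 ≡ 16^2 = 256 ≡ 256 (mod 431)
4^8 ≡ 256^2 = 65536 ≡ 24 (mod 431)
4^16 ≡ 24^2 = 576 ≡ 145 (mod 431)
4^32 ≡ 145^2 = 21025 ≡ 337 (mod 431)
4^64 ≡ 337^2 = 113569 ≡ 216 (mod 431)
4^128 ≡ 216^2 = 46656 ≡ 108 (mod 431)
215 = 128 + 64 + 16 + 4 + 2 + 1 in binary powers of 2.
So 4^215 ≡ 108 · 216 · 145 · 256 · 16 · 4 ≡ 1 (mod 431).
Since 4^d ≡ 1 (mod 431), base 4 does not prove 431 composite.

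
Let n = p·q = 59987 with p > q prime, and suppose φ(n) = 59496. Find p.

269

φ(n) = (p−1)(q−1) = n − (p+q) + 1, so p + q = 59987 − 59496 + 1 = 492.
p and q are the roots of t² − 492t + 59987 = 0.
Discriminant: 492² − 4·59987 = 242064 − 239948 = 2116; √2116 = 46.
q = (492 − 46)/2 = 223, p = (492 + 46)/2 = 269.
Check: 223 · 269 = 59987.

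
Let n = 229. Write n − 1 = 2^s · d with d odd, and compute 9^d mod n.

1

229 − 1 = 228 = 2^2 · 57, so d = 57.
9^1 ≡ 9 (mod 229)
9^2 ≡ 9^2 = 81 ≡ 81 (mod 229)
9^4 ≡ 81^2 = 6561 ≡ 149 (mod 229)
9^8 ≡ 149^2 = 22201 ≡ 217 (mod 229)
9^16 ≡ 217^2 = 47089 ≡ 144 (mod 229)
9^32 ≡ 144^2 = 20736 ≡ 126 (mod 229)
57 = 32 + 16 + 8 + 1 in binary powers of 2.
So 9^57 ≡ 126 · 144 · 217 · 9 ≡ 1 (mod 229).
Since 9^d ≡ 1 (mod 229), base 9 does not prove 229 composite.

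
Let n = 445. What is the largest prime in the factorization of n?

89

445 = 5 · 89
89 is prime.
So 445 = 5 · 89; the largest prime factor is 89.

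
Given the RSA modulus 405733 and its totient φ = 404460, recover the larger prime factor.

643

φ(n) = (p−1)(q−1) = n − (p+q) + 1, so p + q = 405733 − 404460 + 1 = 1274.
p and q are the roots of t² − 1274t + 405733 = 0.
Discriminant: 1274² − 4·405733 = 1623076 − 1622932 = 144; √144 = 12.
q = (1274 − 12)/2 = 631, p = (1274 + 12)/2 = 643.
Check: 631 · 643 = 405733.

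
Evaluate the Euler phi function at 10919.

10680

Factor: 10919 = 61 · 179.
φ(10919) = (61−1) · (179−1) = 60 · 178 = 10680.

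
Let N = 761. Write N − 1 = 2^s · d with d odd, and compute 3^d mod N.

135

761 − 1 = 760 = 2^3 · 95, so d = 95.
3^1 ≡ 3 (mod 761)
3^2 ≡ 3^2 = 9 ≡ 9 (mod 761)
3^4 ≡ 9^2 = 81 ≡ 81 (mod 761)
3^8 ≡ 81^2 = 6561 ≡ 473 (mod 761)
3^16 ≡ 473^2 = 223729 ≡ 756 (mod 761)
3^32 ≡ 756^2 = 571536 ≡ 25 (mod 761)
3^64 ≡ 25^2 = 625 ≡ 625 (mod 761)
95 = 64 + 16 + 8 + 4 + 2 + 1 in binary powers of 2.
So 3^95 ≡ 625 · 756 · 473 · 81 · 9 · 3 ≡ 135 (mod 761).
Squaring chain: 135 → 722 → 760; reaches −1, so base 3 does not prove 761 composite.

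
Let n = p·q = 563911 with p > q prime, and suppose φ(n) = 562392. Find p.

φ(n) = (p−1)(q−1) = n − (p+q) + 1, so p + q = 563911 − 562392 + 1 = 1520.
p and q are the roots of t² − 1520t + 563911 = 0.
Discriminant: 1520² − 4·563911 = 2310400 − 2255644 = 54756; √54756 = 234.
q = (1520 − 234)/2 = 643, p = (1520 + 234)/2 = 877.
Check: 643 · 877 = 563911.

877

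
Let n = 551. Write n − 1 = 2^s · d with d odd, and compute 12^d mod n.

46

551 − 1 = 550 = 2^1 · 275, so d = 275.
12^1 ≡ 12 (mod 551)
12^2 ≡ 12^2 = 144 ≡ 144 (mod 551)
12^4 ≡ 144^2 = 20736 ≡ 349 (mod 551)
12^8 ≡ 349^2 = 121801 ≡ 30 (mod 551)
12^16 ≡ 30^2 = 900 ≡ 349 (mod 551)
12^32 ≡ 349^2 = 121801 ≡ 30 (mod 551)
12^64 ≡ 30^2 = 900 ≡ 349 (mod 551)
12^128 ≡ 349^2 = 121801 ≡ 30 (mod 551)
12^256 ≡ 30^2 = 900 ≡ 349 (mod 551)
275 = 256 + 16 + 2 + 1 in binary powers of 2.
So 12^275 ≡ 349 · 349 · 144 · 12 ≡ 46 (mod 551).
Squaring chain: 46; never reaches −1, so base 12 is a Miller–Rabin witness that 551 is composite.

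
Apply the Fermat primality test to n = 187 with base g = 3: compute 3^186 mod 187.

3^1 ≡ 3 (mod 187)
3^2 ≡ 3^2 = 9 ≡ 9 (mod 187)
3^4 ≡ 9^2 = 81 ≡ 81 (mod 187)
3^8 ≡ 81^2 = 6561 ≡ 16 (mod 187)
3^16 ≡ 16^2 = 256 ≡ 69 (mod 187)
3^32 ≡ 69^2 = 4761 ≡ 86 (mod 187)
3^64 ≡ 86^2 = 7396 ≡ 103 (mod 187)
3^128 ≡ 103^2 = 10609 ≡ 137 (mod 187)
186 = 128 + 32 + 16 + 8 + 2 in binary powers of 2.
So 3^186 ≡ 137 · 86 · 69 · 16 · 9 ≡ 25 (mod 187).
Since 25 ≠ 1, base 3 is a Fermat witness: 187 is composite.

25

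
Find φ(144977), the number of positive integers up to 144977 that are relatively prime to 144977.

122544

Factor: 144977 = 7 · 139 · 149.
φ(144977) = (7−1) · (139−1) · (149−1) = 6 · 138 · 148 = 122544.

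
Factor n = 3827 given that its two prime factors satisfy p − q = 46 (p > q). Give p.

Since p = q + 46, we have 3827 = q(q + 46), so q² + 46q − 3827 = 0.
Discriminant: 46² + 4·3827 = 2116 + 15308 = 17424; √17424 = 132.
q = (−46 + 132)/2 = 43, and p = q + 46 = 89.
Check: 43 · 89 = 3827.

89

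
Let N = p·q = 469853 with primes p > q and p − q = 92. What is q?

641

Since p = q + 92, we have 469853 = q(q + 92), so q² + 92q − 469853 = 0.
Discriminant: 92² + 4·469853 = 8464 + 1879412 = 1887876; √1887876 = 1374.
q = (−92 + 1374)/2 = 641, and p = q + 92 = 733.
Check: 641 · 733 = 469853.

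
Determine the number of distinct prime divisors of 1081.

1081 = 23 · 47
1081 = 23 · 47, which has 2 distinct prime factors.

2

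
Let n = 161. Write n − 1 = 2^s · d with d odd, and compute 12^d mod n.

161 − 1 = 160 = 2^5 · 5, so d = 5.
12^1 ≡ 12 (mod 161)
12^2 ≡ 12^2 = 144 ≡ 144 (mod 161)
12^4 ≡ 144^2 = 20736 ≡ 128 (mod 161)
5 = 4 + 1 in binary powers of 2.
So 12^5 ≡ 128 · 12 ≡ 87 (mod 161).
Squaring chain: 87 → 2 → 4 → 16 → 95; never reaches −1, so base 12 is a Miller–Rabin witness that 161 is composite.

87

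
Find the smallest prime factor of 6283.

61

6283 is odd.
Digit sum 19, not divisible by 3.
Ends in 3: not divisible by 5.
7: 6283 = 7·897 + 4
11: 6283 = 11·571 + 2
13: 6283 = 13·483 + 4
17: 6283 = 17·369 + 10
19: 6283 = 19·330 + 13
23: 6283 = 23·273 + 4
29: 6283 = 29·216 + 19
31: 6283 = 31·202 + 21
37: 6283 = 37·169 + 30
41: 6283 = 41·153 + 10
43: 6283 = 43·146 + 5
47: 6283 = 47·133 + 32
53: 6283 = 53·118 + 29
59: 6283 = 59·106 + 29
61: 6283 = 61·103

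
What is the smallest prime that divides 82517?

19

82517 is odd.
Digit sum 23, not divisible by 3.
Ends in 7: not divisible by 5.
7: 82517 = 7·11788 + 1
11: 82517 = 11·7501 + 6
13: 82517 = 13·6347 + 6
17: 82517 = 17·4853 + 16
19: 82517 = 19·4343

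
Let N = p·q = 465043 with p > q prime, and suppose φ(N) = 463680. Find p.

φ(n) = (p−1)(q−1) = n − (p+q) + 1, so p + q = 465043 − 463680 + 1 = 1364.
p and q are the roots of t² − 1364t + 465043 = 0.
Discriminant: 1364² − 4·465043 = 1860496 − 1860172 = 324; √324 = 18.
q = (1364 − 18)/2 = 673, p = (1364 + 18)/2 = 691.
Check: 673 · 691 = 465043.

691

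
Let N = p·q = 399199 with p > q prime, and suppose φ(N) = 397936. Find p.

φ(n) = (p−1)(q−1) = n − (p+q) + 1, so p + q = 399199 − 397936 + 1 = 1264.
p and q are the roots of t² − 1264t + 399199 = 0.
Discriminant: 1264² − 4·399199 = 1597696 − 1596796 = 900; √900 = 30.
q = (1264 − 30)/2 = 617, p = (1264 + 30)/2 = 647.
Check: 617 · 647 = 399199.

647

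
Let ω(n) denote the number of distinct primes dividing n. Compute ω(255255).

6

255255 = 3 · 85085
85085 = 5 · 17017
17017 = 7 · 2431
2431 = 11 · 221
221 = 13 · 17
255255 = 3 · 5 · 7 · 11 · 13 · 17, which has 6 distinct prime factors.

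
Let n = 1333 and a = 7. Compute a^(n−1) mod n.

388

7^1 ≡ 7 (mod 1333)
7^2 ≡ 7^2 = 49 ≡ 49 (mod 1333)
7^4 ≡ 49^2 = 2401 ≡ 1068 (mod 1333)
7^8 ≡ 1068^2 = 1140624 ≡ 909 (mod 1333)
7^16 ≡ 909^2 = 826281 ≡ 1154 (mod 1333)
7^32 ≡ 1154^2 = 1331716 ≡ 49 (mod 1333)
7^64 ≡ 49^2 = 2401 ≡ 1068 (mod 1333)
7^128 ≡ 1068^2 = 1140624 ≡ 909 (mod 1333)
7^256 ≡ 909^2 = 826281 ≡ 1154 (mod 1333)
7^512 ≡ 1154^2 = 1331716 ≡ 49 (mod 1333)
7^1024 ≡ 49^2 = 2401 ≡ 1068 (mod 1333)
1332 = 1024 + 256 + 32 + 16 + 4 in binary powers of 2.
So 7^1332 ≡ 1068 · 1154 · 49 · 1154 · 1068 ≡ 388 (mod 1333).
Since 388 ≠ 1, base 7 is a Fermat witness: 1333 is composite.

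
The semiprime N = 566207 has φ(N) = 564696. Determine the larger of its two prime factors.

829

φ(n) = (p−1)(q−1) = n − (p+q) + 1, so p + q = 566207 − 564696 + 1 = 1512.
p and q are the roots of t² − 1512t + 566207 = 0.
Discriminant: 1512² − 4·566207 = 2286144 − 2264828 = 21316; √21316 = 146.
q = (1512 − 146)/2 = 683, p = (1512 + 146)/2 = 829.
Check: 683 · 829 = 566207.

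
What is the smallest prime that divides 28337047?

67

28337047 is odd.
Digit sum 34, not divisible by 3.
Ends in 7: not divisible by 5.
7: 28337047 = 7·4048149 + 4
11: 28337047 = 11·2576095 + 2
13: 28337047 = 13·2179772 + 11
17: 28337047 = 17·1666885 + 2
19: 28337047 = 19·1491423 + 10
23: 28337047 = 23·1232045 + 12
29: 28337047 = 29·977139 + 16
31: 28337047 = 31·914098 + 9
37: 28337047 = 37·765866 + 5
41: 28337047 = 41·691147 + 20
43: 28337047 = 43·659001 + 4
47: 28337047 = 47·602915 + 42
53: 28337047 = 53·534661 + 14
59: 28337047 = 59·480288 + 55
61: 28337047 = 61·464541 + 46
67: 28337047 = 67·422941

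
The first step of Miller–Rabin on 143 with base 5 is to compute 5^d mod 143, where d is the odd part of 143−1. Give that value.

143 − 1 = 142 = 2^1 · 71, so d = 71.
5^1 ≡ 5 (mod 143)
5^2 ≡ 5^2 = 25 ≡ 25 (mod 143)
5^4 ≡ 25^2 = 625 ≡ 53 (mod 143)
5^8 ≡ 53^2 = 2809 ≡ 92 (mod 143)
5^16 ≡ 92^2 = 8464 ≡ 27 (mod 143)
5^32 ≡ 27^2 = 729 ≡ 14 (mod 143)
5^64 ≡ 14^2 = 196 ≡ 53 (mod 143)
71 = 64 + 4 + 2 + 1 in binary powers of 2.
So 5^71 ≡ 53 · 53 · 25 · 5 ≡ 60 (mod 143).
Squaring chain: 60; never reaches −1, so base 5 is a Miller–Rabin witness that 143 is composite.

60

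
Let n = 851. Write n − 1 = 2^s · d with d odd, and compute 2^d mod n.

851 − 1 = 850 = 2^1 · 425, so d = 425.
2^1 ≡ 2 (mod 851)
2^2 ≡ 2^2 = 4 ≡ 4 (mod 851)
2^4 ≡ 4^2 = 16 ≡ 16 (mod 851)
2^8 ≡ 16^2 = 256 ≡ 256 (mod 851)
2^16 ≡ 256^2 = 65536 ≡ 9 (mod 851)
2^32 ≡ 9^2 = 81 ≡ 81 (mod 851)
2^64 ≡ 81^2 = 6561 ≡ 604 (mod 851)
2^128 ≡ 604^2 = 364816 ≡ 588 (mod 851)
2^256 ≡ 588^2 = 345744 ≡ 238 (mod 851)
425 = 256 + 128 + 32 + 8 + 1 in binary powers of 2.
So 2^425 ≡ 238 · 588 · 81 · 256 · 2 ≡ 542 (mod 851).
Squaring chain: 542; never reaches −1, so base 2 is a Miller–Rabin witness that 851 is composite.

542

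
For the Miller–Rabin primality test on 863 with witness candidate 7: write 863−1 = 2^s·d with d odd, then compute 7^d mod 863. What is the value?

862

863 − 1 = 862 = 2^1 · 431, so d = 431.
7^1 ≡ 7 (mod 863)
7^2 ≡ 7^2 = 49 ≡ 49 (mod 863)
7^4 ≡ 49^2 = 2401 ≡ 675 (mod 863)
7^8 ≡ 675^2 = 455625 ≡ 824 (mod 863)
7^16 ≡ 824^2 = 678976 ≡ 658 (mod 863)
7^32 ≡ 658^2 = 432964 ≡ 601 (mod 863)
7^64 ≡ 601^2 = 361201 ≡ 467 (mod 863)
7^128 ≡ 467^2 = 218089 ≡ 613 (mod 863)
7^256 ≡ 613^2 = 375769 ≡ 364 (mod 863)
431 = 256 + 128 + 32 + 8 + 4 + 2 + 1 in binary powers of 2.
So 7^431 ≡ 364 · 613 · 601 · 824 · 675 · 49 · 7 ≡ 862 (mod 863).
Since 7^d ≡ 862 (mod 863), base 7 does not prove 863 composite.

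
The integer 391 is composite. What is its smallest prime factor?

391 is odd.
Digit sum 13, not divisible by 3.
Ends in 1: not divisible by 5.
7: 391 = 7·55 + 6
11: 391 = 11·35 + 6
13: 391 = 13·30 + 1
17: 391 = 17·23

17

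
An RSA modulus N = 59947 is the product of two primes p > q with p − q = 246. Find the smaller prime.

Since p = q + 246, we have 59947 = q(q + 246), so q² + 246q − 59947 = 0.
Discriminant: 246² + 4·59947 = 60516 + 239788 = 300304; √300304 = 548.
q = (−246 + 548)/2 = 151, and p = q + 246 = 397.
Check: 151 · 397 = 59947.

151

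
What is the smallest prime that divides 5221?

23

5221 is odd.
Digit sum 10, not divisible by 3.
Ends in 1: not divisible by 5.
7: 5221 = 7·745 + 6
11: 5221 = 11·474 + 7
13: 5221 = 13·401 + 8
17: 5221 = 17·307 + 2
19: 5221 = 19·274 + 15
23: 5221 = 23·227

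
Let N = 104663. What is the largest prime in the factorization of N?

104663 = 13 · 8051
8051 = 83 · 97
97 is prime.
So 104663 = 13 · 83 · 97; the largest prime factor is 97.

97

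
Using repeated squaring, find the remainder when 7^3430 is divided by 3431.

3069

7^1 ≡ 7 (mod 3431)
7^2 ≡ 7^2 = 49 ≡ 49 (mod 3431)
7^4 ≡ 49^2 = 2401 ≡ 2401 (mod 3431)
7^8 ≡ 2401^2 = 5764801 ≡ 721 (mod 3431)
7^16 ≡ 721^2 = 519841 ≡ 1760 (mod 3431)
7^32 ≡ 1760^2 = 3097600 ≡ 2838 (mod 3431)
7^64 ≡ 2838^2 = 8054244 ≡ 1687 (mod 3431)
7^128 ≡ 1687^2 = 2845969 ≡ 1670 (mod 3431)
7^256 ≡ 1670^2 = 2788900 ≡ 2928 (mod 3431)
7^512 ≡ 2928^2 = 8573184 ≡ 2546 (mod 3431)
7^1024 ≡ 2546^2 = 6482116 ≡ 957 (mod 3431)
7^2048 ≡ 957^2 = 915849 ≡ 3203 (mod 3431)
3430 = 2048 + 1024 + 256 + 64 + 32 + 4 + 2 in binary powers of 2.
So 7^3430 ≡ 3203 · 957 · 2928 · 1687 · 2838 · 2401 · 49 ≡ 3069 (mod 3431).
Since 3069 ≠ 1, base 7 is a Fermat witness: 3431 is composite.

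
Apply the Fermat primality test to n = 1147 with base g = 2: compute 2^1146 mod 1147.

2^1 ≡ 2 (mod 1147)
2^2 ≡ 2^2 = 4 ≡ 4 (mod 1147)
2^4 ≡ 4^2 = 16 ≡ 16 (mod 1147)
2^8 ≡ 16^2 = 256 ≡ 256 (mod 1147)
2^16 ≡ 256^2 = 65536 ≡ 157 (mod 1147)
2^32 ≡ 157^2 = 24649 ≡ 562 (mod 1147)
2^64 ≡ 562^2 = 315844 ≡ 419 (mod 1147)
2^128 ≡ 419^2 = 175561 ≡ 70 (mod 1147)
2^256 ≡ 70^2 = 4900 ≡ 312 (mod 1147)
2^512 ≡ 312^2 = 97344 ≡ 996 (mod 1147)
2^1024 ≡ 996^2 = 992016 ≡ 1008 (mod 1147)
1146 = 1024 + 64 + 32 + 16 + 8 + 2 in binary powers of 2.
So 2^1146 ≡ 1008 · 419 · 562 · 157 · 256 · 4 ≡ 529 (mod 1147).
Since 529 ≠ 1, base 2 is a Fermat witness: 1147 is composite.

529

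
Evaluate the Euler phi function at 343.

Factor: 343 = 7^3.
φ(343) = 7^2·(7−1) = 294.

294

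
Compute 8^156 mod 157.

1

8^1 ≡ 8 (mod 157)
8^2 ≡ 8^2 = 64 ≡ 64 (mod 157)
8^4 ≡ 64^2 = 4096 ≡ 14 (mod 157)
8^8 ≡ 14^2 = 196 ≡ 39 (mod 157)
8^16 ≡ 39^2 = 1521 ≡ 108 (mod 157)
8^32 ≡ 108^2 = 11664 ≡ 46 (mod 157)
8^64 ≡ 46^2 = 2116 ≡ 75 (mod 157)
8^128 ≡ 75^2 = 5625 ≡ 130 (mod 157)
156 = 128 + 16 + 8 + 4 in binary powers of 2.
So 8^156 ≡ 130 · 108 · 39 · 14 ≡ 1 (mod 157).
Since the result is 1, base 8 gives no evidence that 157 is composite.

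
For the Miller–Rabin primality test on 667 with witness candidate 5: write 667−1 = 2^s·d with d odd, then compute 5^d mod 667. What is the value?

667 − 1 = 666 = 2^1 · 333, so d = 333.
5^1 ≡ 5 (mod 667)
5^2 ≡ 5^2 = 25 ≡ 25 (mod 667)
5^4 ≡ 25^2 = 625 ≡ 625 (mod 667)
5^8 ≡ 625^2 = 390625 ≡ 430 (mod 667)
5^16 ≡ 430^2 = 184900 ≡ 141 (mod 667)
5^32 ≡ 141^2 = 19881 ≡ 538 (mod 667)
5^64 ≡ 538^2 = 289444 ≡ 633 (mod 667)
5^128 ≡ 633^2 = 400689 ≡ 489 (mod 667)
5^256 ≡ 489^2 = 239121 ≡ 335 (mod 667)
333 = 256 + 64 + 8 + 4 + 1 in binary powers of 2.
So 5^333 ≡ 335 · 633 · 430 · 625 · 5 ≡ 332 (mod 667).
Squaring chain: 332; never reaches −1, so base 5 is a Miller–Rabin witness that 667 is composite.

332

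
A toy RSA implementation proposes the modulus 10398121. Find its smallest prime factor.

61

10398121 is odd.
Digit sum 25, not divisible by 3.
Ends in 1: not divisible by 5.
7: 10398121 = 7·1485445 + 6
11: 10398121 = 11·945283 + 8
13: 10398121 = 13·799855 + 6
17: 10398121 = 17·611654 + 3
19: 10398121 = 19·547269 + 10
23: 10398121 = 23·452092 + 5
29: 10398121 = 29·358555 + 26
31: 10398121 = 31·335423 + 8
37: 10398121 = 37·281030 + 11
41: 10398121 = 41·253612 + 29
43: 10398121 = 43·241816 + 33
47: 10398121 = 47·221236 + 29
53: 10398121 = 53·196190 + 51
59: 10398121 = 59·176239 + 20
61: 10398121 = 61·170461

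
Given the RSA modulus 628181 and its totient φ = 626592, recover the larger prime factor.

857

φ(n) = (p−1)(q−1) = n − (p+q) + 1, so p + q = 628181 − 626592 + 1 = 1590.
p and q are the roots of t² − 1590t + 628181 = 0.
Discriminant: 1590² − 4·628181 = 2528100 − 2512724 = 15376; √15376 = 124.
q = (1590 − 124)/2 = 733, p = (1590 + 124)/2 = 857.
Check: 733 · 857 = 628181.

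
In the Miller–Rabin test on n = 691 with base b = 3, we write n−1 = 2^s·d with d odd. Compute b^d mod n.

691 − 1 = 690 = 2^1 · 345, so d = 345.
3^1 ≡ 3 (mod 691)
3^2 ≡ 3^2 = 9 ≡ 9 (mod 691)
3^4 ≡ 9^2 = 81 ≡ 81 (mod 691)
3^8 ≡ 81^2 = 6561 ≡ 342 (mod 691)
3^16 ≡ 342^2 = 116964 ≡ 185 (mod 691)
3^32 ≡ 185^2 = 34225 ≡ 366 (mod 691)
3^64 ≡ 366^2 = 133956 ≡ 593 (mod 691)
3^128 ≡ 593^2 = 351649 ≡ 621 (mod 691)
3^256 ≡ 621^2 = 385641 ≡ 63 (mod 691)
345 = 256 + 64 + 16 + 8 + 1 in binary powers of 2.
So 3^345 ≡ 63 · 593 · 185 · 342 · 3 ≡ 690 (mod 691).
Since 3^d ≡ 690 (mod 691), base 3 does not prove 691 composite.

690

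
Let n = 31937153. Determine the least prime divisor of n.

31937153 is odd.
Digit sum 32, not divisible by 3.
Ends in 3: not divisible by 5.
7: 31937153 = 7·4562450 + 3
11: 31937153 = 11·2903377 + 6
13: 31937153 = 13·2456704 + 1
17: 31937153 = 17·1878656 + 1
19: 31937153 = 19·1680902 + 15
23: 31937153 = 23·1388571 + 20
29: 31937153 = 29·1101281 + 4
31: 31937153 = 31·1030230 + 23
37: 31937153 = 37·863166 + 11
41: 31937153 = 41·778954 + 39
43: 31937153 = 43·742724 + 21
47: 31937153 = 47·679513 + 42
53: 31937153 = 53·602587 + 42
59: 31937153 = 59·541307 + 40
61: 31937153 = 61·523559 + 54
67: 31937153 = 67·476673 + 62
71: 31937153 = 71·449819 + 4
73: 31937153 = 73·437495 + 18
79: 31937153 = 79·404267 + 60
83: 31937153 = 83·384784 + 81
89: 31937153 = 89·358844 + 37
97: 31937153 = 97·329249

97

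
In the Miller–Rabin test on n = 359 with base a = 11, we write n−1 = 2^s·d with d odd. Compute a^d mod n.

1

359 − 1 = 358 = 2^1 · 179, so d = 179.
11^1 ≡ 11 (mod 359)
11^2 ≡ 11^2 = 121 ≡ 121 (mod 359)
11^4 ≡ 121^2 = 14641 ≡ 281 (mod 359)
11^8 ≡ 281^2 = 78961 ≡ 340 (mod 359)
11^16 ≡ 340^2 = 115600 ≡ 2 (mod 359)
11^32 ≡ 2^2 = 4 ≡ 4 (mod 359)
11^64 ≡ 4^2 = 16 ≡ 16 (mod 359)
11^128 ≡ 16^2 = 256 ≡ 256 (mod 359)
179 = 128 + 32 + 16 + 2 + 1 in binary powers of 2.
So 11^179 ≡ 256 · 4 · 2 · 121 · 11 ≡ 1 (mod 359).
Since 11^d ≡ 1 (mod 359), base 11 does not prove 359 composite.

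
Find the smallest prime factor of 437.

437 is odd.
Digit sum 14, not divisible by 3.
Ends in 7: not divisible by 5.
7: 437 = 7·62 + 3
11: 437 = 11·39 + 8
13: 437 = 13·33 + 8
17: 437 = 17·25 + 12
19: 437 = 19·23

19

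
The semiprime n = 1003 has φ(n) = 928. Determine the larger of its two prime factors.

φ(n) = (p−1)(q−1) = n − (p+q) + 1, so p + q = 1003 − 928 + 1 = 76.
p and q are the roots of t² − 76t + 1003 = 0.
Discriminant: 76² − 4·1003 = 5776 − 4012 = 1764; √1764 = 42.
q = (76 − 42)/2 = 17, p = (76 + 42)/2 = 59.
Check: 17 · 59 = 1003.

59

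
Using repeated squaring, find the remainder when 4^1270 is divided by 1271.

1

4^1 ≡ 4 (mod 1271)
4^2 ≡ 4^2 = 16 ≡ 16 (mod 1271)
4^4 ≡ 16^2 = 256 ≡ 256 (mod 1271)
4^8 ≡ 256^2 = 65536 ≡ 715 (mod 1271)
4^16 ≡ 715^2 = 511225 ≡ 283 (mod 1271)
4^32 ≡ 283^2 = 80089 ≡ 16 (mod 1271)
4^64 ≡ 16^2 = 256 ≡ 256 (mod 1271)
4^128 ≡ 256^2 = 65536 ≡ 715 (mod 1271)
4^256 ≡ 715^2 = 511225 ≡ 283 (mod 1271)
4^512 ≡ 283^2 = 80089 ≡ 16 (mod 1271)
4^1024 ≡ 16^2 = 256 ≡ 256 (mod 1271)
1270 = 1024 + 128 + 64 + 32 + 16 + 4 + 2 in binary powers of 2.
So 4^1270 ≡ 256 · 715 · 256 · 16 · 283 · 256 · 16 ≡ 1 (mod 1271).
Since the result is 1, base 4 gives no evidence that 1271 is composite.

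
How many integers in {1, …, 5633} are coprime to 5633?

5460

Factor: 5633 = 43 · 131.
φ(5633) = (43−1) · (131−1) = 42 · 130 = 5460.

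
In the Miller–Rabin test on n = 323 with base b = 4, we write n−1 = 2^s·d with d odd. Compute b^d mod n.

323 − 1 = 322 = 2^1 · 161, so d = 161.
4^1 ≡ 4 (mod 323)
4^2 ≡ 4^2 = 16 ≡ 16 (mod 323)
4^4 ≡ 16^2 = 256 ≡ 256 (mod 323)
4^8 ≡ 256^2 = 65536 ≡ 290 (mod 323)
4^16 ≡ 290^2 = 84100 ≡ 120 (mod 323)
4^32 ≡ 120^2 = 14400 ≡ 188 (mod 323)
4^64 ≡ 188^2 = 35344 ≡ 137 (mod 323)
4^128 ≡ 137^2 = 18769 ≡ 35 (mod 323)
161 = 128 + 32 + 1 in binary powers of 2.
So 4^161 ≡ 35 · 188 · 4 ≡ 157 (mod 323).
Squaring chain: 157; never reaches −1, so base 4 is a Miller–Rabin witness that 323 is composite.

157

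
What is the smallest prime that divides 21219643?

21219643 is odd.
Digit sum 28, not divisible by 3.
Ends in 3: not divisible by 5.
7: 21219643 = 7·3031377 + 4
11: 21219643 = 11·1929058 + 5
13: 21219643 = 13·1632280 + 3
17: 21219643 = 17·1248214 + 5
19: 21219643 = 19·1116823 + 6
23: 21219643 = 23·922593 + 4
29: 21219643 = 29·731711 + 24
31: 21219643 = 31·684504 + 19
37: 21219643 = 37·573503 + 32
41: 21219643 = 41·517552 + 11
43: 21219643 = 43·493480 + 3
47: 21219643 = 47·451481 + 36
53: 21219643 = 53·400370 + 33
59: 21219643 = 59·359654 + 57
61: 21219643 = 61·347863

61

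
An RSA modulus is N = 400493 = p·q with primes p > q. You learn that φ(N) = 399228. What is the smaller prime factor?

619

φ(n) = (p−1)(q−1) = n − (p+q) + 1, so p + q = 400493 − 399228 + 1 = 1266.
p and q are the roots of t² − 1266t + 400493 = 0.
Discriminant: 1266² − 4·400493 = 1602756 − 1601972 = 784; √784 = 28.
q = (1266 − 28)/2 = 619, p = (1266 + 28)/2 = 647.
Check: 619 · 647 = 400493.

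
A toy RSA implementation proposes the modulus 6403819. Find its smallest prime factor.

79

6403819 is odd.
Digit sum 31, not divisible by 3.
Ends in 9: not divisible by 5.
7: 6403819 = 7·914831 + 2
11: 6403819 = 11·582165 + 4
13: 6403819 = 13·492601 + 6
17: 6403819 = 17·376695 + 4
19: 6403819 = 19·337043 + 2
23: 6403819 = 23·278426 + 21
29: 6403819 = 29·220821 + 10
31: 6403819 = 31·206574 + 25
37: 6403819 = 37·173076 + 7
41: 6403819 = 41·156190 + 29
43: 6403819 = 43·148926 + 1
47: 6403819 = 47·136251 + 22
53: 6403819 = 53·120826 + 41
59: 6403819 = 59·108539 + 18
61: 6403819 = 61·104980 + 39
67: 6403819 = 67·95579 + 26
71: 6403819 = 71·90194 + 45
73: 6403819 = 73·87723 + 40
79: 6403819 = 79·81061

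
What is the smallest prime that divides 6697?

37

6697 is odd.
Digit sum 28, not divisible by 3.
Ends in 7: not divisible by 5.
7: 6697 = 7·956 + 5
11: 6697 = 11·608 + 9
13: 6697 = 13·515 + 2
17: 6697 = 17·393 + 16
19: 6697 = 19·352 + 9
23: 6697 = 23·291 + 4
29: 6697 = 29·230 + 27
31: 6697 = 31·216 + 1
37: 6697 = 37·181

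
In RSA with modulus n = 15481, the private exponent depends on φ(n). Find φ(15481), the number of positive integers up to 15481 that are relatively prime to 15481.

Factor: 15481 = 113 · 137.
φ(15481) = (113−1) · (137−1) = 112 · 136 = 15232.

15232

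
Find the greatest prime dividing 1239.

1239 = 3 · 413
413 = 7 · 59
59 is prime.
So 1239 = 3 · 7 · 59; the largest prime factor is 59.

59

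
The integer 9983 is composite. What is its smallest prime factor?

67

9983 is odd.
Digit sum 29, not divisible by 3.
Ends in 3: not divisible by 5.
7: 9983 = 7·1426 + 1
11: 9983 = 11·907 + 6
13: 9983 = 13·767 + 12
17: 9983 = 17·587 + 4
19: 9983 = 19·525 + 8
23: 9983 = 23·434 + 1
29: 9983 = 29·344 + 7
31: 9983 = 31·322 + 1
37: 9983 = 37·269 + 30
41: 9983 = 41·243 + 20
43: 9983 = 43·232 + 7
47: 9983 = 47·212 + 19
53: 9983 = 53·188 + 19
59: 9983 = 59·169 + 12
61: 9983 = 61·163 + 40
67: 9983 = 67·149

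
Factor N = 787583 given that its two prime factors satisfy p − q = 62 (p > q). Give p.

Since p = q + 62, we have 787583 = q(q + 62), so q² + 62q − 787583 = 0.
Discriminant: 62² + 4·787583 = 3844 + 3150332 = 3154176; √3154176 = 1776.
q = (−62 + 1776)/2 = 857, and p = q + 62 = 919.
Check: 857 · 919 = 787583.

919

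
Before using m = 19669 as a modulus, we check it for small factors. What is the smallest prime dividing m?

13

19669 is odd.
Digit sum 31, not divisible by 3.
Ends in 9: not divisible by 5.
7: 19669 = 7·2809 + 6
11: 19669 = 11·1788 + 1
13: 19669 = 13·1513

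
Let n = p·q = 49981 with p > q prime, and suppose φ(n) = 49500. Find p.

331

φ(n) = (p−1)(q−1) = n − (p+q) + 1, so p + q = 49981 − 49500 + 1 = 482.
p and q are the roots of t² − 482t + 49981 = 0.
Discriminant: 482² − 4·49981 = 232324 − 199924 = 32400; √32400 = 180.
q = (482 − 180)/2 = 151, p = (482 + 180)/2 = 331.
Check: 151 · 331 = 49981.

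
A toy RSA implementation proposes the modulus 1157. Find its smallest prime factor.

1157 is odd.
Digit sum 14, not divisible by 3.
Ends in 7: not divisible by 5.
7: 1157 = 7·165 + 2
11: 1157 = 11·105 + 2
13: 1157 = 13·89

13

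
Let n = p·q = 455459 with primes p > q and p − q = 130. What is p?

Since p = q + 130, we have 455459 = q(q + 130), so q² + 130q − 455459 = 0.
Discriminant: 130² + 4·455459 = 16900 + 1821836 = 1838736; √1838736 = 1356.
q = (−130 + 1356)/2 = 613, and p = q + 130 = 743.
Check: 613 · 743 = 455459.

743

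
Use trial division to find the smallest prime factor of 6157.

47

6157 is odd.
Digit sum 19, not divisible by 3.
Ends in 7: not divisible by 5.
7: 6157 = 7·879 + 4
11: 6157 = 11·559 + 8
13: 6157 = 13·473 + 8
17: 6157 = 17·362 + 3
19: 6157 = 19·324 + 1
23: 6157 = 23·267 + 16
29: 6157 = 29·212 + 9
31: 6157 = 31·198 + 19
37: 6157 = 37·166 + 15
41: 6157 = 41·150 + 7
43: 6157 = 43·143 + 8
47: 6157 = 47·131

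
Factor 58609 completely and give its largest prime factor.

58609 = 29 · 2021
2021 = 43 · 47
47 is prime.
So 58609 = 29 · 43 · 47; the largest prime factor is 47.

47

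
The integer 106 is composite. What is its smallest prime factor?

2

106 is even: 2 divides it.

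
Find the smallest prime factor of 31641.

3

31641 is odd.
Digit sum 15, divisible by 3.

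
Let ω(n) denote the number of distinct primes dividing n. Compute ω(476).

476 = 2^2 · 119
119 = 7 · 17
476 = 2^2 · 7 · 17, which has 3 distinct prime factors.

3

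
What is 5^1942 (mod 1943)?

1354

5^1 ≡ 5 (mod 1943)
5^2 ≡ 5^2 = 25 ≡ 25 (mod 1943)
5^4 ≡ 25^2 = 625 ≡ 625 (mod 1943)
5^8 ≡ 625^2 = 390625 ≡ 82 (mod 1943)
5^16 ≡ 82^2 = 6724 ≡ 895 (mod 1943)
5^32 ≡ 895^2 = 801025 ≡ 509 (mod 1943)
5^64 ≡ 509^2 = 259081 ≡ 662 (mod 1943)
5^128 ≡ 662^2 = 438244 ≡ 1069 (mod 1943)
5^256 ≡ 1069^2 = 1142761 ≡ 277 (mod 1943)
5^512 ≡ 277^2 = 76729 ≡ 952 (mod 1943)
5^1024 ≡ 952^2 = 906304 ≡ 866 (mod 1943)
1942 = 1024 + 512 + 256 + 128 + 16 + 4 + 2 in binary powers of 2.
So 5^1942 ≡ 866 · 952 · 277 · 1069 · 895 · 625 · 25 ≡ 1354 (mod 1943).
Since 1354 ≠ 1, base 5 is a Fermat witness: 1943 is composite.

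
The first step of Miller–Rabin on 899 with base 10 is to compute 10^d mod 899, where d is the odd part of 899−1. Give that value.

648

899 − 1 = 898 = 2^1 · 449, so d = 449.
10^1 ≡ 10 (mod 899)
10^2 ≡ 10^2 = 100 ≡ 100 (mod 899)
10^4 ≡ 100^2 = 10000 ≡ 111 (mod 899)
10^8 ≡ 111^2 = 12321 ≡ 634 (mod 899)
10^16 ≡ 634^2 = 401956 ≡ 103 (mod 899)
10^32 ≡ 103^2 = 10609 ≡ 720 (mod 899)
10^64 ≡ 720^2 = 518400 ≡ 576 (mod 899)
10^128 ≡ 576^2 = 331776 ≡ 45 (mod 899)
10^256 ≡ 45^2 = 2025 ≡ 227 (mod 899)
449 = 256 + 128 + 64 + 1 in binary powers of 2.
So 10^449 ≡ 227 · 45 · 576 · 10 ≡ 648 (mod 899).
Squaring chain: 648; never reaches −1, so base 10 is a Miller–Rabin witness that 899 is composite.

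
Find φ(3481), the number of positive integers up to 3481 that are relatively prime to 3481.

Factor: 3481 = 59^2.
φ(3481) = 59^1·(59−1) = 3422.

3422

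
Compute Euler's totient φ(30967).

30616

Factor: 30967 = 173 · 179.
φ(30967) = (173−1) · (179−1) = 172 · 178 = 30616.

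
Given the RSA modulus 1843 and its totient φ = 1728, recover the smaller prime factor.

φ(n) = (p−1)(q−1) = n − (p+q) + 1, so p + q = 1843 − 1728 + 1 = 116.
p and q are the roots of t² − 116t + 1843 = 0.
Discriminant: 116² − 4·1843 = 13456 − 7372 = 6084; √6084 = 78.
q = (116 − 78)/2 = 19, p = (116 + 78)/2 = 97.
Check: 19 · 97 = 1843.

19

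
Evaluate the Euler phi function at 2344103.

Factor: 2344103 = 73 · 163 · 197.
φ(2344103) = (73−1) · (163−1) · (197−1) = 72 · 162 · 196 = 2286144.

2286144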